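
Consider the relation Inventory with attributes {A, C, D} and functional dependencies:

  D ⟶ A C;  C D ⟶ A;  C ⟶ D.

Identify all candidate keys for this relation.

{C}⁺: C→D adds D; D→AC adds A → {A, C, D}.
{D}⁺: D→AC adds A, C → {A, C, D}.
Any other superkey contains one of these as a subset, so there are no further candidate keys.

C; D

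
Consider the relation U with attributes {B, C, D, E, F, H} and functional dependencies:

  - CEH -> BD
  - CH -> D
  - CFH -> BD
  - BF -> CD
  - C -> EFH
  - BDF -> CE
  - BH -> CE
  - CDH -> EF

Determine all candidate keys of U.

{C}⁺: C→EFH adds E, F, H; CEH→BD adds B, D → {B, C, D, E, F, H}.
{B, F}⁺: BF→CD adds C, D; C→EFH adds E, H → {B, C, D, E, F, H}. Minimal: {F}⁺ = {F}; {B}⁺ = {B} — none reach the full schema.
{B, H}⁺: BH→CE adds C, E; CEH→BD adds D; C→EFH adds F → {B, C, D, E, F, H}. Minimal: {H}⁺ = {H}; {B}⁺ = {B} — none reach the full schema.
Any other superkey contains one of these as a subset, so there are no further candidate keys.

{C}, {B, F}, {B, H}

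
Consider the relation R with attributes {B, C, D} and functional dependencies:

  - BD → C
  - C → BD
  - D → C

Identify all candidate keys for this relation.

{C}⁺: C→BD adds B, D → {B, C, D}.
{D}⁺: D→C adds C; C→BD adds B → {B, C, D}.
Any other superkey contains one of these as a subset, so there are no further candidate keys.

{C}, {D}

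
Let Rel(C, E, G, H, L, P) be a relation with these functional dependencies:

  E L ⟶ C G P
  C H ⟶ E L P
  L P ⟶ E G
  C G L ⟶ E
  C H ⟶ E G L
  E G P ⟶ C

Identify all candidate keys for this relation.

Attribute H never appears on the right-hand side of any dependency, so H must belong to every candidate key.
{H}⁺ = {H}, which is not all of the schema, so we must add further attributes.
{C, H}⁺: CH→ELP adds E, L, P; LP→EG adds G → {C, E, G, H, L, P}. Minimal: {H}⁺ = {H}; {C}⁺ = {C} — none reach the full schema.
{E, H, L}⁺: EL→CGP adds C, G, P → {C, E, G, H, L, P}. Minimal: {H, L}⁺ = {H, L}; {E, L}⁺ = {C, E, G, L, P}; {E, H}⁺ = {E, H} — none reach the full schema.
{H, L, P}⁺: LP→EG adds E, G; EGP→C adds C → {C, E, G, H, L, P}. Minimal: {L, P}⁺ = {C, E, G, L, P}; {H, P}⁺ = {H, P}; {H, L}⁺ = {H, L} — none reach the full schema.
{E, G, H, P}⁺: EGP→C adds C; CH→ELP adds L → {C, E, G, H, L, P}. Minimal: {G, H, P}⁺ = {G, H, P}; {E, H, P}⁺ = {E, H, P}; {E, G, P}⁺ = {C, E, G, P}; … — none reach the full schema.

(C, H); (E, H, L); (H, L, P); (E, G, H, P)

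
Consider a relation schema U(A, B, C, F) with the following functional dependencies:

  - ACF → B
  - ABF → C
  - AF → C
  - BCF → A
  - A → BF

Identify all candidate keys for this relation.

{A}⁺: A→BF adds B, F; ABF→C adds C → {A, B, C, F}.
{B, C, F}⁺: BCF→A adds A → {A, B, C, F}.
Any other superkey contains one of these as a subset, so there are no further candidate keys.

(A), (B, C, F)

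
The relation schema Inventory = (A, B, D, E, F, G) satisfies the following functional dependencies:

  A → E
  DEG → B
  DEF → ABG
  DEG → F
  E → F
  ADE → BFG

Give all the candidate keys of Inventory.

{A, D}, {D, E}

{A, D}⁺: A→E adds E; E→F adds F; ADE→BFG adds B, G → {A, B, D, E, F, G}. Minimal: {D}⁺ = {D}; {A}⁺ = {A, E, F} — none reach the full schema.
{D, E}⁺: E→F adds F; DEF→ABG adds A, B, G → {A, B, D, E, F, G}. Minimal: {E}⁺ = {E, F}; {D}⁺ = {D} — none reach the full schema.
Any other superkey contains one of these as a subset, so there are no further candidate keys.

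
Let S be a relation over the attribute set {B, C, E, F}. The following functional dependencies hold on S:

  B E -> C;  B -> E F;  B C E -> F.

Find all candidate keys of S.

{B}

Attribute B never appears on the right-hand side of any dependency, so B must belong to every candidate key.
{B}⁺ = {B, C, E, F}, which is all of the schema, so {B} is the only candidate key.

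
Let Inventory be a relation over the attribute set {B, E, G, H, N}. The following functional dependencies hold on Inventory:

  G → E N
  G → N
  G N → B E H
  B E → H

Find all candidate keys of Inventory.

(G)

Attribute G never appears on the right-hand side of any dependency, so G must belong to every candidate key.
{G}⁺ = {B, E, G, H, N}, which is all of the schema, so {G} is the only candidate key.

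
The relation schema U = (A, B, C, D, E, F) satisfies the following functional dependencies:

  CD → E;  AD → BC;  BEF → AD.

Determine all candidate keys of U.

Attribute F never appears on the right-hand side of any dependency, so F must belong to every candidate key.
{F}⁺ = {F}, which is not all of the schema, so we must add further attributes.
{A, D, F}⁺: AD→BC adds B, C; CD→E adds E → {A, B, C, D, E, F}. Minimal: {D, F}⁺ = {D, F}; {A, F}⁺ = {A, F}; {A, D}⁺ = {A, B, C, D, E} — none reach the full schema.
{B, E, F}⁺: BEF→AD adds A, D; AD→BC adds C → {A, B, C, D, E, F}. Minimal: {E, F}⁺ = {E, F}; {B, F}⁺ = {B, F}; {B, E}⁺ = {B, E} — none reach the full schema.
{B, C, D, F}⁺: CD→E adds E; BEF→AD adds A → {A, B, C, D, E, F}. Minimal: {C, D, F}⁺ = {C, D, E, F}; {B, D, F}⁺ = {B, D, F}; {B, C, F}⁺ = {B, C, F}; … — none reach the full schema.

{A, D, F}; {B, E, F}; {B, C, D, F}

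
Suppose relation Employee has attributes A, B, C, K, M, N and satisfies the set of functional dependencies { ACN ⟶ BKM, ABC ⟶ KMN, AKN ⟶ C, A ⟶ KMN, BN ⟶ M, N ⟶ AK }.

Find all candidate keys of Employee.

{A}, {N}

{A}⁺: A→KMN adds K, M, N; AKN→C adds C; ACN→BKM adds B → {A, B, C, K, M, N}.
{N}⁺: N→AK adds A, K; AKN→C adds C; A→KMN adds M; ACN→BKM adds B → {A, B, C, K, M, N}.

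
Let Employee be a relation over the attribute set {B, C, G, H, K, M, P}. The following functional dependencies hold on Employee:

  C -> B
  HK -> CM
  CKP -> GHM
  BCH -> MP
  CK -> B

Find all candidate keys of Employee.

(H, K); (C, K, P)

Attribute K never appears on the right-hand side of any dependency, so K must belong to every candidate key.
{K}⁺ = {K}, which is not all of the schema, so we must add further attributes.
{H, K}⁺: HK→CM adds C, M; CK→B adds B; BCH→MP adds P; CKP→GHM adds G → {B, C, G, H, K, M, P}.
{C, K, P}⁺: C→B adds B; CKP→GHM adds G, H, M → {B, C, G, H, K, M, P}.
Any other superkey contains one of these as a subset, so there are no further candidate keys.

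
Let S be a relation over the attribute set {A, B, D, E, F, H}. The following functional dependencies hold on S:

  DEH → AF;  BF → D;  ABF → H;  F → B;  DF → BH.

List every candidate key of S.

EF, DEH

{E, F}⁺: F→B adds B; BF→D adds D; DF→BH adds H; DEH→AF adds A → {A, B, D, E, F, H}. Minimal: {F}⁺ = {B, D, F, H}; {E}⁺ = {E} — none reach the full schema.
{D, E, H}⁺: DEH→AF adds A, F; F→B adds B → {A, B, D, E, F, H}. Minimal: {E, H}⁺ = {E, H}; {D, H}⁺ = {D, H}; {D, E}⁺ = {D, E} — none reach the full schema.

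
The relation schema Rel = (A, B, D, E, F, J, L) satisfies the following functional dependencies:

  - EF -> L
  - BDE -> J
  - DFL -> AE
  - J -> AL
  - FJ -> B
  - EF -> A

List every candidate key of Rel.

Attributes D, F never appear on any right-hand side, so every candidate key must contain {D, F}.
{D, F}⁺ = {D, F}, which is not all of the schema, so we must add further attributes.
{D, F, J}⁺: J→AL adds A, L; FJ→B adds B; DFL→AE adds E → {A, B, D, E, F, J, L}. Minimal: {F, J}⁺ = {A, B, F, J, L}; {D, J}⁺ = {A, D, J, L}; {D, F}⁺ = {D, F} — none reach the full schema.
{B, D, E, F}⁺: EF→L adds L; BDE→J adds J; DFL→AE adds A → {A, B, D, E, F, J, L}. Minimal: {D, E, F}⁺ = {A, D, E, F, L}; {B, E, F}⁺ = {A, B, E, F, L}; {B, D, F}⁺ = {B, D, F}; … — none reach the full schema.
{B, D, F, L}⁺: DFL→AE adds A, E; BDE→J adds J → {A, B, D, E, F, J, L}. Minimal: {D, F, L}⁺ = {A, D, E, F, L}; {B, F, L}⁺ = {B, F, L}; {B, D, L}⁺ = {B, D, L}; … — none reach the full schema.

(D, F, J), (B, D, E, F), (B, D, F, L)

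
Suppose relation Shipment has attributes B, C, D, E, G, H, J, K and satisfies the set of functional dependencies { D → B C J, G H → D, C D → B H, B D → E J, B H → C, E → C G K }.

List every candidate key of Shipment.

{D}, {E, H}, {G, H}

{D}⁺: D→BCJ adds B, C, J; CD→BH adds H; BD→EJ adds E; E→CGK adds G, K → {B, C, D, E, G, H, J, K}.
{E, H}⁺: E→CGK adds C, G, K; GH→D adds D; CD→BH adds B; BD→EJ adds J → {B, C, D, E, G, H, J, K}. Minimal: {H}⁺ = {H}; {E}⁺ = {C, E, G, K} — none reach the full schema.
{G, H}⁺: GH→D adds D; D→BCJ adds B, C, J; BD→EJ adds E; E→CGK adds K → {B, C, D, E, G, H, J, K}. Minimal: {H}⁺ = {H}; {G}⁺ = {G} — none reach the full schema.
Any other superkey contains one of these as a subset, so there are no further candidate keys.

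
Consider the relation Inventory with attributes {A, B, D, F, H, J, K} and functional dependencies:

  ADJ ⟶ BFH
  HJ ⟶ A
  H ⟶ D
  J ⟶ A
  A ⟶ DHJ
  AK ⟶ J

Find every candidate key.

Attribute K never appears on the right-hand side of any dependency, so K must belong to every candidate key.
{K}⁺ = {K}, which is not all of the schema, so we must add further attributes.
{A, K}⁺: A→DHJ adds D, H, J; ADJ→BFH adds B, F → {A, B, D, F, H, J, K}. Minimal: {K}⁺ = {K}; {A}⁺ = {A, B, D, F, H, J} — none reach the full schema.
{J, K}⁺: J→A adds A; A→DHJ adds D, H; ADJ→BFH adds B, F → {A, B, D, F, H, J, K}. Minimal: {K}⁺ = {K}; {J}⁺ = {A, B, D, F, H, J} — none reach the full schema.
Any other superkey contains one of these as a subset, so there are no further candidate keys.

(A, K), (J, K)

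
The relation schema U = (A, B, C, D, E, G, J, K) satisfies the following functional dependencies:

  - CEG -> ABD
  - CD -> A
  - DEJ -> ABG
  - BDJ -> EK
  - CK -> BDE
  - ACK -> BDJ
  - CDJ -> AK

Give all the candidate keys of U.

{C, K}, {C, D, J}, {C, E, G, J}

Attribute C never appears on the right-hand side of any dependency, so C must belong to every candidate key.
{C}⁺ = {C}, which is not all of the schema, so we must add further attributes.
{C, K}⁺: CK→BDE adds B, D, E; CD→A adds A; ACK→BDJ adds J; DEJ→ABG adds G → {A, B, C, D, E, G, J, K}.
{C, D, J}⁺: CD→A adds A; CDJ→AK adds K; CK→BDE adds B, E; DEJ→ABG adds G → {A, B, C, D, E, G, J, K}.
{C, E, G, J}⁺: CEG→ABD adds A, B, D; BDJ→EK adds K → {A, B, C, D, E, G, J, K}.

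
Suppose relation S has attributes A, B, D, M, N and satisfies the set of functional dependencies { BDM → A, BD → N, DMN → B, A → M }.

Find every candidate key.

Attribute D never appears on the right-hand side of any dependency, so D must belong to every candidate key.
{D}⁺ = {D}, which is not all of the schema, so we must add further attributes.
{A, B, D}⁺: BD→N adds N; A→M adds M → {A, B, D, M, N}. Minimal: {B, D}⁺ = {B, D, N}; {A, D}⁺ = {A, D, M}; {A, B}⁺ = {A, B, M} — none reach the full schema.
{A, D, N}⁺: A→M adds M; DMN→B adds B → {A, B, D, M, N}. Minimal: {D, N}⁺ = {D, N}; {A, N}⁺ = {A, M, N}; {A, D}⁺ = {A, D, M} — none reach the full schema.
{B, D, M}⁺: BDM→A adds A; BD→N adds N → {A, B, D, M, N}. Minimal: {D, M}⁺ = {D, M}; {B, M}⁺ = {B, M}; {B, D}⁺ = {B, D, N} — none reach the full schema.
{D, M, N}⁺: DMN→B adds B; BDM→A adds A → {A, B, D, M, N}. Minimal: {M, N}⁺ = {M, N}; {D, N}⁺ = {D, N}; {D, M}⁺ = {D, M} — none reach the full schema.
Any other superkey contains one of these as a subset, so there are no further candidate keys.

{A, B, D}, {A, D, N}, {B, D, M}, {D, M, N}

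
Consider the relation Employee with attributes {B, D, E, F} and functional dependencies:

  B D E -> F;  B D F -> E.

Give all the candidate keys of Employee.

{B, D, E}; {B, D, F}

Attributes B, D never appear on any right-hand side, so every candidate key must contain {B, D}.
{B, D}⁺ = {B, D}, which is not all of the schema, so we must add further attributes.
{B, D, E}⁺: BDE→F adds F → {B, D, E, F}. Minimal: {D, E}⁺ = {D, E}; {B, E}⁺ = {B, E}; {B, D}⁺ = {B, D} — none reach the full schema.
{B, D, F}⁺: BDF→E adds E → {B, D, E, F}. Minimal: {D, F}⁺ = {D, F}; {B, F}⁺ = {B, F}; {B, D}⁺ = {B, D} — none reach the full schema.
Any other superkey contains one of these as a subset, so there are no further candidate keys.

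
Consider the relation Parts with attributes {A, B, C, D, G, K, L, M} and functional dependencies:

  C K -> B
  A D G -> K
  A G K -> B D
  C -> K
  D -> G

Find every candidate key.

{A, C, D, L, M}, {A, C, G, L, M}

Attributes A, C, L, M never appear on any right-hand side, so every candidate key must contain {A, C, L, M}.
{A, C, L, M}⁺ = {A, B, C, K, L, M}, which is not all of the schema, so we must add further attributes.
{A, C, D, L, M}⁺: C→K adds K; D→G adds G; CK→B adds B → {A, B, C, D, G, K, L, M}.
{A, C, G, L, M}⁺: C→K adds K; CK→B adds B; AGK→BD adds D → {A, B, C, D, G, K, L, M}.
Any other superkey contains one of these as a subset, so there are no further candidate keys.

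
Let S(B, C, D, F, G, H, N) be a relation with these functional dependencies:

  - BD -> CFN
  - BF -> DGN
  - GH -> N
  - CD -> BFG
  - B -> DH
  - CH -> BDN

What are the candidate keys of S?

{B}⁺: B→DH adds D, H; BD→CFN adds C, F, N; BF→DGN adds G → {B, C, D, F, G, H, N}.
{C, D}⁺: CD→BFG adds B, F, G; B→DH adds H; CH→BDN adds N → {B, C, D, F, G, H, N}. Minimal: {D}⁺ = {D}; {C}⁺ = {C} — none reach the full schema.
{C, H}⁺: CH→BDN adds B, D, N; BD→CFN adds F; BF→DGN adds G → {B, C, D, F, G, H, N}. Minimal: {H}⁺ = {H}; {C}⁺ = {C} — none reach the full schema.
Any other superkey contains one of these as a subset, so there are no further candidate keys.

(B), (C, D), (C, H)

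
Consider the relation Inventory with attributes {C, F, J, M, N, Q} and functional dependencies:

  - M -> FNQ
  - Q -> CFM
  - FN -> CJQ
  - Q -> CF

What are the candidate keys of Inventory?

{M}⁺: M→FNQ adds F, N, Q; Q→CFM adds C; FN→CJQ adds J → {C, F, J, M, N, Q}.
{Q}⁺: Q→CFM adds C, F, M; M→FNQ adds N; FN→CJQ adds J → {C, F, J, M, N, Q}.
{F, N}⁺: FN→CJQ adds C, J, Q; Q→CFM adds M → {C, F, J, M, N, Q}.

(M), (Q), (F, N)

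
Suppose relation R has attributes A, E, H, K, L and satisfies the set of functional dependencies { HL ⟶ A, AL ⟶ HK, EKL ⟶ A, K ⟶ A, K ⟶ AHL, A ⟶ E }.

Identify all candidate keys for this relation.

{K}, {A, L}, {H, L}

{K}⁺: K→A adds A; K→AHL adds H, L; A→E adds E → {A, E, H, K, L}.
{A, L}⁺: AL→HK adds H, K; A→E adds E → {A, E, H, K, L}. Minimal: {L}⁺ = {L}; {A}⁺ = {A, E} — none reach the full schema.
{H, L}⁺: HL→A adds A; AL→HK adds K; A→E adds E → {A, E, H, K, L}. Minimal: {L}⁺ = {L}; {H}⁺ = {H} — none reach the full schema.
Any other superkey contains one of these as a subset, so there are no further candidate keys.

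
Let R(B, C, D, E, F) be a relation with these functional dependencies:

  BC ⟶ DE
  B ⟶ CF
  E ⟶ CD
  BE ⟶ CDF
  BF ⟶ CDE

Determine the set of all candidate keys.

{B}

{B}⁺: B→CF adds C, F; BF→CDE adds D, E → {B, C, D, E, F}.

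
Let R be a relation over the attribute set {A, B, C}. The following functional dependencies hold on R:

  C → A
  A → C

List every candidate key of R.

{A, B}⁺: A→C adds C → {A, B, C}. Minimal: {B}⁺ = {B}; {A}⁺ = {A, C} — none reach the full schema.
{B, C}⁺: C→A adds A → {A, B, C}. Minimal: {C}⁺ = {A, C}; {B}⁺ = {B} — none reach the full schema.
Any other superkey contains one of these as a subset, so there are no further candidate keys.

{A, B}, {B, C}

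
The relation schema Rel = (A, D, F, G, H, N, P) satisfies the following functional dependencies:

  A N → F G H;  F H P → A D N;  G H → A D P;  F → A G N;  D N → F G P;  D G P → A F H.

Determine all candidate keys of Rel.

{F}⁺: F→AGN adds A, G, N; AN→FGH adds H; GH→ADP adds D, P → {A, D, F, G, H, N, P}.
{A, N}⁺: AN→FGH adds F, G, H; GH→ADP adds D, P → {A, D, F, G, H, N, P}. Minimal: {N}⁺ = {N}; {A}⁺ = {A} — none reach the full schema.
{D, N}⁺: DN→FGP adds F, G, P; DGP→AFH adds A, H → {A, D, F, G, H, N, P}. Minimal: {N}⁺ = {N}; {D}⁺ = {D} — none reach the full schema.
{G, H}⁺: GH→ADP adds A, D, P; DGP→AFH adds F; FHP→ADN adds N → {A, D, F, G, H, N, P}. Minimal: {H}⁺ = {H}; {G}⁺ = {G} — none reach the full schema.
{D, G, P}⁺: DGP→AFH adds A, F, H; FHP→ADN adds N → {A, D, F, G, H, N, P}. Minimal: {G, P}⁺ = {G, P}; {D, P}⁺ = {D, P}; {D, G}⁺ = {D, G} — none reach the full schema.

{F}, {A, N}, {D, N}, {G, H}, {D, G, P}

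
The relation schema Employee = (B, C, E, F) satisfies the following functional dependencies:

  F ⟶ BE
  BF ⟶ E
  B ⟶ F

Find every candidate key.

BC, CF

Attribute C never appears on the right-hand side of any dependency, so C must belong to every candidate key.
{C}⁺ = {C}, which is not all of the schema, so we must add further attributes.
{B, C}⁺: B→F adds F; F→BE adds E → {B, C, E, F}. Minimal: {C}⁺ = {C}; {B}⁺ = {B, E, F} — none reach the full schema.
{C, F}⁺: F→BE adds B, E → {B, C, E, F}. Minimal: {F}⁺ = {B, E, F}; {C}⁺ = {C} — none reach the full schema.
Any other superkey contains one of these as a subset, so there are no further candidate keys.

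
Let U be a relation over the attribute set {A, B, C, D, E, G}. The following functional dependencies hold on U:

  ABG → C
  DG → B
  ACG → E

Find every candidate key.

{A, D, G}

Attributes A, D, G never appear on any right-hand side, so every candidate key must contain {A, D, G}.
{A, D, G}⁺ = {A, B, C, D, E, G}, which is all of the schema, so {A, D, G} is the only candidate key.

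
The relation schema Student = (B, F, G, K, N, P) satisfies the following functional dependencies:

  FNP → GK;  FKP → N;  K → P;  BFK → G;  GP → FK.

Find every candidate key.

BFK; BGK; BGP; BFNP

Attribute B never appears on the right-hand side of any dependency, so B must belong to every candidate key.
{B}⁺ = {B}, which is not all of the schema, so we must add further attributes.
{B, F, K}⁺: K→P adds P; BFK→G adds G; FKP→N adds N → {B, F, G, K, N, P}. Minimal: {F, K}⁺ = {F, G, K, N, P}; {B, K}⁺ = {B, K, P}; {B, F}⁺ = {B, F} — none reach the full schema.
{B, G, K}⁺: K→P adds P; GP→FK adds F; FKP→N adds N → {B, F, G, K, N, P}. Minimal: {G, K}⁺ = {F, G, K, N, P}; {B, K}⁺ = {B, K, P}; {B, G}⁺ = {B, G} — none reach the full schema.
{B, G, P}⁺: GP→FK adds F, K; FKP→N adds N → {B, F, G, K, N, P}. Minimal: {G, P}⁺ = {F, G, K, N, P}; {B, P}⁺ = {B, P}; {B, G}⁺ = {B, G} — none reach the full schema.
{B, F, N, P}⁺: FNP→GK adds G, K → {B, F, G, K, N, P}. Minimal: {F, N, P}⁺ = {F, G, K, N, P}; {B, N, P}⁺ = {B, N, P}; {B, F, P}⁺ = {B, F, P}; … — none reach the full schema.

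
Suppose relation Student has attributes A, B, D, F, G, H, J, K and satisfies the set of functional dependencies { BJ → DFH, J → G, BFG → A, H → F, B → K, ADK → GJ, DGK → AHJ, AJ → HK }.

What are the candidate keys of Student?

Attribute B never appears on the right-hand side of any dependency, so B must belong to every candidate key.
{B}⁺ = {B, K}, which is not all of the schema, so we must add further attributes.
{B, J}⁺: BJ→DFH adds D, F, H; J→G adds G; BFG→A adds A; B→K adds K → {A, B, D, F, G, H, J, K}. Minimal: {J}⁺ = {G, J}; {B}⁺ = {B, K} — none reach the full schema.
{A, B, D}⁺: B→K adds K; ADK→GJ adds G, J; DGK→AHJ adds H; BJ→DFH adds F → {A, B, D, F, G, H, J, K}. Minimal: {B, D}⁺ = {B, D, K}; {A, D}⁺ = {A, D}; {A, B}⁺ = {A, B, K} — none reach the full schema.
{B, D, G}⁺: B→K adds K; DGK→AHJ adds A, H, J; BJ→DFH adds F → {A, B, D, F, G, H, J, K}. Minimal: {D, G}⁺ = {D, G}; {B, G}⁺ = {B, G, K}; {B, D}⁺ = {B, D, K} — none reach the full schema.
Any other superkey contains one of these as a subset, so there are no further candidate keys.

(B, J); (A, B, D); (B, D, G)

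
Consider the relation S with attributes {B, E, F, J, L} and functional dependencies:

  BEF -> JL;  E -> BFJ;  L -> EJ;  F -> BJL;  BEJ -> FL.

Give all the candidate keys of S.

{E}, {F}, {L}

{E}⁺: E→BFJ adds B, F, J; F→BJL adds L → {B, E, F, J, L}.
{F}⁺: F→BJL adds B, J, L; L→EJ adds E → {B, E, F, J, L}.
{L}⁺: L→EJ adds E, J; E→BFJ adds B, F → {B, E, F, J, L}.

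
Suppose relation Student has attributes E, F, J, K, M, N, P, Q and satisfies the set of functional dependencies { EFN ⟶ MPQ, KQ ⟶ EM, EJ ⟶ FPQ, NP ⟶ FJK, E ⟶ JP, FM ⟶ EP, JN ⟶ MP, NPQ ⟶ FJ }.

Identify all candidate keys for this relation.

{E, N}⁺: E→JP adds J, P; JN→MP adds M; EJ→FPQ adds F, Q; NP→FJK adds K → {E, F, J, K, M, N, P, Q}. Minimal: {N}⁺ = {N}; {E}⁺ = {E, F, J, P, Q} — none reach the full schema.
{J, N}⁺: JN→MP adds M, P; NP→FJK adds F, K; FM→EP adds E; EFN→MPQ adds Q → {E, F, J, K, M, N, P, Q}. Minimal: {N}⁺ = {N}; {J}⁺ = {J} — none reach the full schema.
{N, P}⁺: NP→FJK adds F, J, K; JN→MP adds M; FM→EP adds E; EFN→MPQ adds Q → {E, F, J, K, M, N, P, Q}. Minimal: {P}⁺ = {P}; {N}⁺ = {N} — none reach the full schema.
{F, M, N}⁺: FM→EP adds E, P; EFN→MPQ adds Q; NP→FJK adds J, K → {E, F, J, K, M, N, P, Q}. Minimal: {M, N}⁺ = {M, N}; {F, N}⁺ = {F, N}; {F, M}⁺ = {E, F, J, M, P, Q} — none reach the full schema.
{K, N, Q}⁺: KQ→EM adds E, M; E→JP adds J, P; NPQ→FJ adds F → {E, F, J, K, M, N, P, Q}. Minimal: {N, Q}⁺ = {N, Q}; {K, Q}⁺ = {E, F, J, K, M, P, Q}; {K, N}⁺ = {K, N} — none reach the full schema.

{E, N}, {J, N}, {N, P}, {F, M, N}, {K, N, Q}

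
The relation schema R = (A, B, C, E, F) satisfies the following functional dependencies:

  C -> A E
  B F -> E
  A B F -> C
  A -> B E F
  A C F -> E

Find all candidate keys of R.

A; C

{A}⁺: A→BEF adds B, E, F; ABF→C adds C → {A, B, C, E, F}.
{C}⁺: C→AE adds A, E; A→BEF adds B, F → {A, B, C, E, F}.
Any other superkey contains one of these as a subset, so there are no further candidate keys.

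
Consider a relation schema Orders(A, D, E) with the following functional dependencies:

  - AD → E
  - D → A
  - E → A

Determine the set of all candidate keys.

Attribute D never appears on the right-hand side of any dependency, so D must belong to every candidate key.
{D}⁺ = {A, D, E}, which is all of the schema, so {D} is the only candidate key.

D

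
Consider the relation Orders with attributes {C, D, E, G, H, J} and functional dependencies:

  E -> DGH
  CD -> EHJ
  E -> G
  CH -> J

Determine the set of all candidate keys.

(C, D), (C, E)

Attribute C never appears on the right-hand side of any dependency, so C must belong to every candidate key.
{C}⁺ = {C}, which is not all of the schema, so we must add further attributes.
{C, D}⁺: CD→EHJ adds E, H, J; E→G adds G → {C, D, E, G, H, J}. Minimal: {D}⁺ = {D}; {C}⁺ = {C} — none reach the full schema.
{C, E}⁺: E→DGH adds D, G, H; CD→EHJ adds J → {C, D, E, G, H, J}. Minimal: {E}⁺ = {D, E, G, H}; {C}⁺ = {C} — none reach the full schema.
Any other superkey contains one of these as a subset, so there are no further candidate keys.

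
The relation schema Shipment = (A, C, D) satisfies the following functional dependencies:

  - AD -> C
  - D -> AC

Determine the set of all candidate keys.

Attribute D never appears on the right-hand side of any dependency, so D must belong to every candidate key.
{D}⁺ = {A, C, D}, which is all of the schema, so {D} is the only candidate key.

{D}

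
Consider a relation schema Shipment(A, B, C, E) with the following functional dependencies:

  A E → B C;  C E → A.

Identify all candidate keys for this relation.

(A, E), (C, E)

Attribute E never appears on the right-hand side of any dependency, so E must belong to every candidate key.
{E}⁺ = {E}, which is not all of the schema, so we must add further attributes.
{A, E}⁺: AE→BC adds B, C → {A, B, C, E}. Minimal: {E}⁺ = {E}; {A}⁺ = {A} — none reach the full schema.
{C, E}⁺: CE→A adds A; AE→BC adds B → {A, B, C, E}. Minimal: {E}⁺ = {E}; {C}⁺ = {C} — none reach the full schema.
Any other superkey contains one of these as a subset, so there are no further candidate keys.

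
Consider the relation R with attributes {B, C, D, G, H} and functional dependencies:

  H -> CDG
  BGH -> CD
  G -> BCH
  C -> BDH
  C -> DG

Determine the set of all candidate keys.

{C}⁺: C→BDH adds B, D, H; C→DG adds G → {B, C, D, G, H}.
{G}⁺: G→BCH adds B, C, H; C→BDH adds D → {B, C, D, G, H}.
{H}⁺: H→CDG adds C, D, G; G→BCH adds B → {B, C, D, G, H}.

C, G, H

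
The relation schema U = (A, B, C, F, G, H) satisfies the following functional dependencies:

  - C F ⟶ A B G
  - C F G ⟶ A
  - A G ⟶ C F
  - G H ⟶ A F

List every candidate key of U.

{G, H}⁺: GH→AF adds A, F; AG→CF adds C; CF→ABG adds B → {A, B, C, F, G, H}. Minimal: {H}⁺ = {H}; {G}⁺ = {G} — none reach the full schema.
{C, F, H}⁺: CF→ABG adds A, B, G → {A, B, C, F, G, H}. Minimal: {F, H}⁺ = {F, H}; {C, H}⁺ = {C, H}; {C, F}⁺ = {A, B, C, F, G} — none reach the full schema.
Any other superkey contains one of these as a subset, so there are no further candidate keys.

(G, H); (C, F, H)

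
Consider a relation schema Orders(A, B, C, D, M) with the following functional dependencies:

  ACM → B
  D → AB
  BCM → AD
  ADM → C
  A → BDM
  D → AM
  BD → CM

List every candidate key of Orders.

{A}; {D}; {B, C, M}

{A}⁺: A→BDM adds B, D, M; BD→CM adds C → {A, B, C, D, M}.
{D}⁺: D→AB adds A, B; A→BDM adds M; BD→CM adds C → {A, B, C, D, M}.
{B, C, M}⁺: BCM→AD adds A, D → {A, B, C, D, M}. Minimal: {C, M}⁺ = {C, M}; {B, M}⁺ = {B, M}; {B, C}⁺ = {B, C} — none reach the full schema.
Any other superkey contains one of these as a subset, so there are no further candidate keys.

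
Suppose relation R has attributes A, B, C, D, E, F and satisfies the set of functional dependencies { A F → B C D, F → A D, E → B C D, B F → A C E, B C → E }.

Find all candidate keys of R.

Attribute F never appears on the right-hand side of any dependency, so F must belong to every candidate key.
{F}⁺ = {A, B, C, D, E, F}, which is all of the schema, so {F} is the only candidate key.

{F}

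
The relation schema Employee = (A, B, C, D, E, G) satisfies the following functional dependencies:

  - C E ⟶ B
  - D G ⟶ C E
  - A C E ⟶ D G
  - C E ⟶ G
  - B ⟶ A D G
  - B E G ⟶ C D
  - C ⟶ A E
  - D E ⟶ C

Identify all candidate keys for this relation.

(B), (C), (D, E), (D, G)

{B}⁺: B→ADG adds A, D, G; DG→CE adds C, E → {A, B, C, D, E, G}.
{C}⁺: C→AE adds A, E; CE→B adds B; ACE→DG adds D, G → {A, B, C, D, E, G}.
{D, E}⁺: DE→C adds C; CE→B adds B; CE→G adds G; B→ADG adds A → {A, B, C, D, E, G}.
{D, G}⁺: DG→CE adds C, E; C→AE adds A; CE→B adds B → {A, B, C, D, E, G}.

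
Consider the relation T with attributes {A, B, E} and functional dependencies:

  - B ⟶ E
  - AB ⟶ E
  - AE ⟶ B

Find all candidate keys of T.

Attribute A never appears on the right-hand side of any dependency, so A must belong to every candidate key.
{A}⁺ = {A}, which is not all of the schema, so we must add further attributes.
{A, B}⁺: B→E adds E → {A, B, E}. Minimal: {B}⁺ = {B, E}; {A}⁺ = {A} — none reach the full schema.
{A, E}⁺: AE→B adds B → {A, B, E}. Minimal: {E}⁺ = {E}; {A}⁺ = {A} — none reach the full schema.

{A, B}, {A, E}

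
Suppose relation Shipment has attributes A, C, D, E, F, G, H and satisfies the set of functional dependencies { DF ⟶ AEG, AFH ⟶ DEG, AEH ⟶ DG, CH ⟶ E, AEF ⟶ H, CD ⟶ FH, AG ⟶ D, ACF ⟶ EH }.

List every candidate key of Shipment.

Attribute C never appears on the right-hand side of any dependency, so C must belong to every candidate key.
{C}⁺ = {C}, which is not all of the schema, so we must add further attributes.
{C, D}⁺: CD→FH adds F, H; DF→AEG adds A, E, G → {A, C, D, E, F, G, H}.
{A, C, F}⁺: ACF→EH adds E, H; AFH→DEG adds D, G → {A, C, D, E, F, G, H}.
{A, C, G}⁺: AG→D adds D; CD→FH adds F, H; ACF→EH adds E → {A, C, D, E, F, G, H}.
{A, C, H}⁺: CH→E adds E; AEH→DG adds D, G; CD→FH adds F → {A, C, D, E, F, G, H}.

CD; ACF; ACG; ACH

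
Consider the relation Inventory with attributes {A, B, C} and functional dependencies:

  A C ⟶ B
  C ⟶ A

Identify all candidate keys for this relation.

Attribute C never appears on the right-hand side of any dependency, so C must belong to every candidate key.
{C}⁺ = {A, B, C}, which is all of the schema, so {C} is the only candidate key.

C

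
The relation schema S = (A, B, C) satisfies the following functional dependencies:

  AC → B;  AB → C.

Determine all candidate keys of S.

AB, AC

Attribute A never appears on the right-hand side of any dependency, so A must belong to every candidate key.
{A}⁺ = {A}, which is not all of the schema, so we must add further attributes.
{A, B}⁺: AB→C adds C → {A, B, C}. Minimal: {B}⁺ = {B}; {A}⁺ = {A} — none reach the full schema.
{A, C}⁺: AC→B adds B → {A, B, C}. Minimal: {C}⁺ = {C}; {A}⁺ = {A} — none reach the full schema.
Any other superkey contains one of these as a subset, so there are no further candidate keys.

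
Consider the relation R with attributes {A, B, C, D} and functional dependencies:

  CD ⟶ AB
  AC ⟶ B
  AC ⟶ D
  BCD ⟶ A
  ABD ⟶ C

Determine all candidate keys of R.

{A, C}⁺: AC→B adds B; AC→D adds D → {A, B, C, D}.
{C, D}⁺: CD→AB adds A, B → {A, B, C, D}.
{A, B, D}⁺: ABD→C adds C → {A, B, C, D}.
Any other superkey contains one of these as a subset, so there are no further candidate keys.

{A, C}, {C, D}, {A, B, D}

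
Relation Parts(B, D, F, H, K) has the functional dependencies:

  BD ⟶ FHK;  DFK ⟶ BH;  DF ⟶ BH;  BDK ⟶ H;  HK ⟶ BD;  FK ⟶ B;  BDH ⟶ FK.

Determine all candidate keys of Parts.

{B, D}, {D, F}, {H, K}

{B, D}⁺: BD→FHK adds F, H, K → {B, D, F, H, K}.
{D, F}⁺: DF→BH adds B, H; BDH→FK adds K → {B, D, F, H, K}.
{H, K}⁺: HK→BD adds B, D; BDH→FK adds F → {B, D, F, H, K}.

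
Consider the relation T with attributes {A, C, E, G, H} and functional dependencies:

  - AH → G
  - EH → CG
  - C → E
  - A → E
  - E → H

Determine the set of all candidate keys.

{A}

Attribute A never appears on the right-hand side of any dependency, so A must belong to every candidate key.
{A}⁺ = {A, C, E, G, H}, which is all of the schema, so {A} is the only candidate key.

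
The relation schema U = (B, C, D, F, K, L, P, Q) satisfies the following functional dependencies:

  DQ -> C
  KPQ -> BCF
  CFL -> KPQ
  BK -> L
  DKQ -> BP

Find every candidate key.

Attribute D never appears on the right-hand side of any dependency, so D must belong to every candidate key.
{D}⁺ = {D}, which is not all of the schema, so we must add further attributes.
{D, K, Q}⁺: DQ→C adds C; DKQ→BP adds B, P; KPQ→BCF adds F; BK→L adds L → {B, C, D, F, K, L, P, Q}. Minimal: {K, Q}⁺ = {K, Q}; {D, Q}⁺ = {C, D, Q}; {D, K}⁺ = {D, K} — none reach the full schema.
{C, D, F, L}⁺: CFL→KPQ adds K, P, Q; DKQ→BP adds B → {B, C, D, F, K, L, P, Q}. Minimal: {D, F, L}⁺ = {D, F, L}; {C, F, L}⁺ = {B, C, F, K, L, P, Q}; {C, D, L}⁺ = {C, D, L}; … — none reach the full schema.
{D, F, L, Q}⁺: DQ→C adds C; CFL→KPQ adds K, P; DKQ→BP adds B → {B, C, D, F, K, L, P, Q}. Minimal: {F, L, Q}⁺ = {F, L, Q}; {D, L, Q}⁺ = {C, D, L, Q}; {D, F, Q}⁺ = {C, D, F, Q}; … — none reach the full schema.
{B, C, D, F, K}⁺: BK→L adds L; CFL→KPQ adds P, Q → {B, C, D, F, K, L, P, Q}. Minimal: {C, D, F, K}⁺ = {C, D, F, K}; {B, D, F, K}⁺ = {B, D, F, K, L}; {B, C, F, K}⁺ = {B, C, F, K, L, P, Q}; … — none reach the full schema.

(D, K, Q), (C, D, F, L), (D, F, L, Q), (B, C, D, F, K)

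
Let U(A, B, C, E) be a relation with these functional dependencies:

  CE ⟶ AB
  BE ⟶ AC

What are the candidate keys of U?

{B, E}⁺: BE→AC adds A, C → {A, B, C, E}. Minimal: {E}⁺ = {E}; {B}⁺ = {B} — none reach the full schema.
{C, E}⁺: CE→AB adds A, B → {A, B, C, E}. Minimal: {E}⁺ = {E}; {C}⁺ = {C} — none reach the full schema.

{B, E}, {C, E}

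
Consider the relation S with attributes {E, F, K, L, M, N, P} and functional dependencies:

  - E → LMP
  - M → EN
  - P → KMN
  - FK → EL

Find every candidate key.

Attribute F never appears on the right-hand side of any dependency, so F must belong to every candidate key.
{F}⁺ = {F}, which is not all of the schema, so we must add further attributes.
{E, F}⁺: E→LMP adds L, M, P; M→EN adds N; P→KMN adds K → {E, F, K, L, M, N, P}. Minimal: {F}⁺ = {F}; {E}⁺ = {E, K, L, M, N, P} — none reach the full schema.
{F, K}⁺: FK→EL adds E, L; E→LMP adds M, P; M→EN adds N → {E, F, K, L, M, N, P}. Minimal: {K}⁺ = {K}; {F}⁺ = {F} — none reach the full schema.
{F, M}⁺: M→EN adds E, N; E→LMP adds L, P; P→KMN adds K → {E, F, K, L, M, N, P}. Minimal: {M}⁺ = {E, K, L, M, N, P}; {F}⁺ = {F} — none reach the full schema.
{F, P}⁺: P→KMN adds K, M, N; FK→EL adds E, L → {E, F, K, L, M, N, P}. Minimal: {P}⁺ = {E, K, L, M, N, P}; {F}⁺ = {F} — none reach the full schema.

(E, F), (F, K), (F, M), (F, P)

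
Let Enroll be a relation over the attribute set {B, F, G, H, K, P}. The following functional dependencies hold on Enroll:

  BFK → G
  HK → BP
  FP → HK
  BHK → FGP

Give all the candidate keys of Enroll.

{F, P}; {H, K}

{F, P}⁺: FP→HK adds H, K; HK→BP adds B; BHK→FGP adds G → {B, F, G, H, K, P}. Minimal: {P}⁺ = {P}; {F}⁺ = {F} — none reach the full schema.
{H, K}⁺: HK→BP adds B, P; BHK→FGP adds F, G → {B, F, G, H, K, P}. Minimal: {K}⁺ = {K}; {H}⁺ = {H} — none reach the full schema.
Any other superkey contains one of these as a subset, so there are no further candidate keys.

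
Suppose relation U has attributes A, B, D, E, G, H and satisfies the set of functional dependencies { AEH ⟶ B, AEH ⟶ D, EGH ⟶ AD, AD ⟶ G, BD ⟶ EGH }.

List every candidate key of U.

{B, D}⁺: BD→EGH adds E, G, H; EGH→AD adds A → {A, B, D, E, G, H}. Minimal: {D}⁺ = {D}; {B}⁺ = {B} — none reach the full schema.
{A, E, H}⁺: AEH→B adds B; AEH→D adds D; AD→G adds G → {A, B, D, E, G, H}. Minimal: {E, H}⁺ = {E, H}; {A, H}⁺ = {A, H}; {A, E}⁺ = {A, E} — none reach the full schema.
{E, G, H}⁺: EGH→AD adds A, D; AEH→B adds B → {A, B, D, E, G, H}. Minimal: {G, H}⁺ = {G, H}; {E, H}⁺ = {E, H}; {E, G}⁺ = {E, G} — none reach the full schema.
Any other superkey contains one of these as a subset, so there are no further candidate keys.

BD; AEH; EGH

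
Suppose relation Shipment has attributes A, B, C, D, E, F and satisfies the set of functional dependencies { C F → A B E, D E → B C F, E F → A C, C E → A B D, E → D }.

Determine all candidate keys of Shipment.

{E}⁺: E→D adds D; DE→BCF adds B, C, F; EF→AC adds A → {A, B, C, D, E, F}.
{C, F}⁺: CF→ABE adds A, B, E; CE→ABD adds D → {A, B, C, D, E, F}.
Any other superkey contains one of these as a subset, so there are no further candidate keys.

{E}, {C, F}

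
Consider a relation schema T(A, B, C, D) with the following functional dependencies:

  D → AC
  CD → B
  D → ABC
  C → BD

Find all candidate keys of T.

{C}, {D}

{C}⁺: C→BD adds B, D; D→AC adds A → {A, B, C, D}.
{D}⁺: D→AC adds A, C; CD→B adds B → {A, B, C, D}.
Any other superkey contains one of these as a subset, so there are no further candidate keys.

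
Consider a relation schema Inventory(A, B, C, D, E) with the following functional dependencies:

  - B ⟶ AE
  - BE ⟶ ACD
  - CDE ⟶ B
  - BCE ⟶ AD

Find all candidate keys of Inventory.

{B}⁺: B→AE adds A, E; BE→ACD adds C, D → {A, B, C, D, E}.
{C, D, E}⁺: CDE→B adds B; BCE→AD adds A → {A, B, C, D, E}. Minimal: {D, E}⁺ = {D, E}; {C, E}⁺ = {C, E}; {C, D}⁺ = {C, D} — none reach the full schema.
Any other superkey contains one of these as a subset, so there are no further candidate keys.

{B}, {C, D, E}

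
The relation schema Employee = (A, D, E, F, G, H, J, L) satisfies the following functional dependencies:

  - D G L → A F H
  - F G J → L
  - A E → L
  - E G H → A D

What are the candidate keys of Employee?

EGHJ; ADEGJ; DEFGJ; DEGJL

Attributes E, G, J never appear on any right-hand side, so every candidate key must contain {E, G, J}.
{E, G, J}⁺ = {E, G, J}, which is not all of the schema, so we must add further attributes.
{E, G, H, J}⁺: EGH→AD adds A, D; AE→L adds L; DGL→AFH adds F → {A, D, E, F, G, H, J, L}. Minimal: {G, H, J}⁺ = {G, H, J}; {E, H, J}⁺ = {E, H, J}; {E, G, J}⁺ = {E, G, J}; … — none reach the full schema.
{A, D, E, G, J}⁺: AE→L adds L; DGL→AFH adds F, H → {A, D, E, F, G, H, J, L}. Minimal: {D, E, G, J}⁺ = {D, E, G, J}; {A, E, G, J}⁺ = {A, E, G, J, L}; {A, D, G, J}⁺ = {A, D, G, J}; … — none reach the full schema.
{D, E, F, G, J}⁺: FGJ→L adds L; DGL→AFH adds A, H → {A, D, E, F, G, H, J, L}. Minimal: {E, F, G, J}⁺ = {E, F, G, J, L}; {D, F, G, J}⁺ = {A, D, F, G, H, J, L}; {D, E, G, J}⁺ = {D, E, G, J}; … — none reach the full schema.
{D, E, G, J, L}⁺: DGL→AFH adds A, F, H → {A, D, E, F, G, H, J, L}. Minimal: {E, G, J, L}⁺ = {E, G, J, L}; {D, G, J, L}⁺ = {A, D, F, G, H, J, L}; {D, E, J, L}⁺ = {D, E, J, L}; … — none reach the full schema.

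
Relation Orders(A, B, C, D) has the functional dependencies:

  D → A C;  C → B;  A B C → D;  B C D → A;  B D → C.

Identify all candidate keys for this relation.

{D}; {A, C}

{D}⁺: D→AC adds A, C; C→B adds B → {A, B, C, D}.
{A, C}⁺: C→B adds B; ABC→D adds D → {A, B, C, D}.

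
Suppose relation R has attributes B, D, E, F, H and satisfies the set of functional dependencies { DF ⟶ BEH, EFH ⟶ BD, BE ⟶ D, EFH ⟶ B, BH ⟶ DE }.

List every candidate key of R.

(D, F); (B, E, F); (B, F, H); (E, F, H)

Attribute F never appears on the right-hand side of any dependency, so F must belong to every candidate key.
{F}⁺ = {F}, which is not all of the schema, so we must add further attributes.
{D, F}⁺: DF→BEH adds B, E, H → {B, D, E, F, H}. Minimal: {F}⁺ = {F}; {D}⁺ = {D} — none reach the full schema.
{B, E, F}⁺: BE→D adds D; DF→BEH adds H → {B, D, E, F, H}. Minimal: {E, F}⁺ = {E, F}; {B, F}⁺ = {B, F}; {B, E}⁺ = {B, D, E} — none reach the full schema.
{B, F, H}⁺: BH→DE adds D, E → {B, D, E, F, H}. Minimal: {F, H}⁺ = {F, H}; {B, H}⁺ = {B, D, E, H}; {B, F}⁺ = {B, F} — none reach the full schema.
{E, F, H}⁺: EFH→BD adds B, D → {B, D, E, F, H}. Minimal: {F, H}⁺ = {F, H}; {E, H}⁺ = {E, H}; {E, F}⁺ = {E, F} — none reach the full schema.
Any other superkey contains one of these as a subset, so there are no further candidate keys.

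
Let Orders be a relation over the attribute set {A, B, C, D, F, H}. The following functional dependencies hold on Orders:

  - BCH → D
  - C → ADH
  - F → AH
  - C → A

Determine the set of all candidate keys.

BCF

Attributes B, C, F never appear on any right-hand side, so every candidate key must contain {B, C, F}.
{B, C, F}⁺ = {A, B, C, D, F, H}, which is all of the schema, so {B, C, F} is the only candidate key.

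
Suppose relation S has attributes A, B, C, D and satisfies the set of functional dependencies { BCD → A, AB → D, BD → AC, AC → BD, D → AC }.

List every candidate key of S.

{D}⁺: D→AC adds A, C; AC→BD adds B → {A, B, C, D}.
{A, B}⁺: AB→D adds D; BD→AC adds C → {A, B, C, D}. Minimal: {B}⁺ = {B}; {A}⁺ = {A} — none reach the full schema.
{A, C}⁺: AC→BD adds B, D → {A, B, C, D}. Minimal: {C}⁺ = {C}; {A}⁺ = {A} — none reach the full schema.
Any other superkey contains one of these as a subset, so there are no further candidate keys.

D; AB; AC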